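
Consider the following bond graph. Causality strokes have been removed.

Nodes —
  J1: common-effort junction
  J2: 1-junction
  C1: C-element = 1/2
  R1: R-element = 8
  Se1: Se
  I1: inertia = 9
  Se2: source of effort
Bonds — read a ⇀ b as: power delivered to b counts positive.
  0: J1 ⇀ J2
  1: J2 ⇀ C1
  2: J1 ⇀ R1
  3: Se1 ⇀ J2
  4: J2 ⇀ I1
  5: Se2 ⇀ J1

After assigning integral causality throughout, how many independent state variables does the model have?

β3 stroke→J2  (Se1: effort source, stroke at far end)
β5 stroke→J1  (source Se2 imposes e)
β0 stroke→J2  (J1: bond 5 brought effort, rest push out)
β2 stroke→R1  (0-jn J1 has e-setter on 5)
β1 stroke→J2  (C1 outputs effort q/C1)
β4 stroke→I1  (only one flow-in slot at J2)

2  (C1, I1 all integral)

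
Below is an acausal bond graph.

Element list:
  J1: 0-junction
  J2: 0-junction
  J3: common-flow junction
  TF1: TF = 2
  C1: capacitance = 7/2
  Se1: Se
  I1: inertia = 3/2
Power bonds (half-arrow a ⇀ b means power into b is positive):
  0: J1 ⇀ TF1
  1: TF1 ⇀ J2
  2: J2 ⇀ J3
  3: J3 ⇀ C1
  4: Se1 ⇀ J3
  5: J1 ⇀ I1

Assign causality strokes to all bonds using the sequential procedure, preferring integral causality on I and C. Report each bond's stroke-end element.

β0 |J1
β1 |TF1
β2 |J2
β3 |J3
β4 |J3
β5 |I1

β4 stroke at J3  (source Se1 imposes e)
β3 stroke at J3  (prefer integral on C1)
β2 stroke at J2  (closing 1-jn rule on J3)
β1 stroke at TF1  (J2: bond 2 brought effort, rest push out)
β0 stroke at J1  (TF TF1: opposite of bond 1)
β5 stroke at I1  (J1: bond 0 brought effort, rest push out)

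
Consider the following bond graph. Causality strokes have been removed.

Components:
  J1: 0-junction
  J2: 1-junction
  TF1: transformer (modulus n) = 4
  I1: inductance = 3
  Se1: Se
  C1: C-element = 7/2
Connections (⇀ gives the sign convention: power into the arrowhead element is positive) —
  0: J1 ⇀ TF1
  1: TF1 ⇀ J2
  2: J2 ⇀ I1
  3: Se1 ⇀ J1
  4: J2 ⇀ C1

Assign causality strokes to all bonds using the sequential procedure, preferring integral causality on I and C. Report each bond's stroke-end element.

#3 stroke at J1  (Se1 (Se) sets effort on bond)
#0 stroke at TF1  (common-e at J1 fixed by 3)
#1 stroke at J2  (through TF1, causality passes straight; one stroke at TF1)
#2 stroke at I1  (I1 outputs flow p/I1)
#4 stroke at J2  (J2: bond 2 brought flow, rest push out)

#0 stroke at TF1
#1 stroke at J2
#2 stroke at I1
#3 stroke at J1
#4 stroke at J2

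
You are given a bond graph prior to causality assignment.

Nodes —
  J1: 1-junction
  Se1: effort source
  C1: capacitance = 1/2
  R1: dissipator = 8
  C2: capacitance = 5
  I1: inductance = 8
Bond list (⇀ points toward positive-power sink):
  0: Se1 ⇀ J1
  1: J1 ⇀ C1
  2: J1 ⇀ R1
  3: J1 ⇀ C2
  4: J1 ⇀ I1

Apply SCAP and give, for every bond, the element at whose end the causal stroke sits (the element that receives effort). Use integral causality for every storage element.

bond 0 stroke at J1  (source Se1 imposes e)
bond 1 stroke at J1  (C1 integral (e out))
bond 3 stroke at J1  (prefer integral on C2)
bond 4 stroke at I1  (I1 integral (f out))
bond 2 stroke at J1  (J1 flow already set via bond 4)

bond 0 |J1
bond 1 |J1
bond 2 |J1
bond 3 |J1
bond 4 |I1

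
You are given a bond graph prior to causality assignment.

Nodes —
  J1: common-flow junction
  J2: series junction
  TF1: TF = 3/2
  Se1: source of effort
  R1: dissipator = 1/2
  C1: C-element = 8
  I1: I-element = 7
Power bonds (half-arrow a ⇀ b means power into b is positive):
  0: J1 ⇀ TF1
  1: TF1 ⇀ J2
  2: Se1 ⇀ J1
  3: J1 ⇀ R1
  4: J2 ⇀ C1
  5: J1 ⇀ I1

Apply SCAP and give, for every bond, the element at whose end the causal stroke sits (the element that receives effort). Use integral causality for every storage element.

#2 stroke→J1  (Se1 fixes effort; stroke away)
#4 stroke→J2  (C1: C, integral causality)
#1 stroke→TF1  (only one flow-in slot at J2)
#0 stroke→J1  (through TF1, causality passes straight; one stroke at TF1)
#5 stroke→I1  (I1 outputs flow p/I1)
#3 stroke→J1  (1-jn J1 has f-setter on 5)

#0 stroke→J1
#1 stroke→TF1
#2 stroke→J1
#3 stroke→J1
#4 stroke→J2
#5 stroke→I1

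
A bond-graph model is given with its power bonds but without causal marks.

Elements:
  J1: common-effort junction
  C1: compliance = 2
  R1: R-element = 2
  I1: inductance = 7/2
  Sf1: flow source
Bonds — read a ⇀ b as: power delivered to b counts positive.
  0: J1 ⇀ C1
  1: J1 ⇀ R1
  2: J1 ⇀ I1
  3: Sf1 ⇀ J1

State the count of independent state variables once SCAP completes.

bond 3 →Sf1  (Sf1 fixes flow; stroke at Sf1)
bond 0 →J1  (C1: C, integral causality)
bond 1 →R1  (J1 effort already set via bond 0)
bond 2 →I1  (0-jn J1 has e-setter on 0)

2  (C1, I1 all integral)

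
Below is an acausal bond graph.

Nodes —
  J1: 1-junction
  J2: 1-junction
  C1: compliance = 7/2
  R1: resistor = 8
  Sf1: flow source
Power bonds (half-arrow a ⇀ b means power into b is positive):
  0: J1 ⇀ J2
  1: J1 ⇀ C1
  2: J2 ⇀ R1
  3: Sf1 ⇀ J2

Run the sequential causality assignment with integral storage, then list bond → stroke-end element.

β3 stroke→Sf1  (Sf1: flow source, stroke at near end)
β0 stroke→J2  (common-f at J2 fixed by 3)
β2 stroke→J2  (J2 flow already set via bond 3)
β1 stroke→J1  (J1: bond 0 brought flow, rest push out)

b0 stroke at J2
b1 stroke at J1
b2 stroke at J2
b3 stroke at Sf1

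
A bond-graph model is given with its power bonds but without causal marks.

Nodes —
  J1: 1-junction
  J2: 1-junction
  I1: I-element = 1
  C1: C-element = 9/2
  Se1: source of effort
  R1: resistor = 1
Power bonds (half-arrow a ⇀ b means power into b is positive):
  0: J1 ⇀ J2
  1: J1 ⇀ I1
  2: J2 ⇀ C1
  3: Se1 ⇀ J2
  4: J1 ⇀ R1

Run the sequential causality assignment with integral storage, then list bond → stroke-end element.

b0 stroke→J1
b1 stroke→I1
b2 stroke→J2
b3 stroke→J2
b4 stroke→J1

bond 3 stroke→J2  (source Se1 imposes e)
bond 1 stroke→I1  (I1 outputs flow p/I1)
bond 0 stroke→J1  (common-f at J1 fixed by 1)
bond 4 stroke→J1  (common-f at J1 fixed by 1)
bond 2 stroke→J2  (J2 flow already set via bond 0)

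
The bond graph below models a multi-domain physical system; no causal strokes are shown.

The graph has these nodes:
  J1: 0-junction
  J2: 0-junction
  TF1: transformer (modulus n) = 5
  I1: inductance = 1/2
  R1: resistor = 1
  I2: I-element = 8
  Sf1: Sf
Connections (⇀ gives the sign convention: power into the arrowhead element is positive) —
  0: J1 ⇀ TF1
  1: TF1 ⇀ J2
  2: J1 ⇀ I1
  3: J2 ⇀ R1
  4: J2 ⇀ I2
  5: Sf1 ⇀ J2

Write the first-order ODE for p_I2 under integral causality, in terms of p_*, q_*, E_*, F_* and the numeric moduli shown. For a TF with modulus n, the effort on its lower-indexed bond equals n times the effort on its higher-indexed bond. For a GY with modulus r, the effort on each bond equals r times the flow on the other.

b5 stroke→Sf1  (Sf1 fixes flow; stroke at Sf1)
b2 stroke→I1  (prefer integral on I1)
b0 stroke→J1  (J1: last free bond brings effort in)
b1 stroke→TF1  (TF TF1: opposite of bond 0)
b4 stroke→I2  (I2: I, integral causality)
b3 stroke→J2  (closing 0-jn rule on J2)

dp_I2/dt = F_Sf1 - 10*p_I1 - p_I2/8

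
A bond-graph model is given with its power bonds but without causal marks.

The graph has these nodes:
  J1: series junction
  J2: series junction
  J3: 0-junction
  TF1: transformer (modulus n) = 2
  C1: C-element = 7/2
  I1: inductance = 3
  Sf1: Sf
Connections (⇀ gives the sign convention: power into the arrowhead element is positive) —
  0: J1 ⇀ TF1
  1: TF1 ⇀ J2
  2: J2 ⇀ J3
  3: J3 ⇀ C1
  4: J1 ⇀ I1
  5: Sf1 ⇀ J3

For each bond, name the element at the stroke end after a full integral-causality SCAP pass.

β0 →J1
β1 →TF1
β2 →J2
β3 →J3
β4 →I1
β5 →Sf1

#5 stroke at Sf1  (source Sf1 imposes f)
#3 stroke at J3  (C1 integral (e out))
#2 stroke at J2  (J3 effort already set via bond 3)
#1 stroke at TF1  (J2: last free bond brings flow in)
#0 stroke at J1  (TF1 one-in-one-out from 1)
#4 stroke at I1  (J1: last free bond brings flow in)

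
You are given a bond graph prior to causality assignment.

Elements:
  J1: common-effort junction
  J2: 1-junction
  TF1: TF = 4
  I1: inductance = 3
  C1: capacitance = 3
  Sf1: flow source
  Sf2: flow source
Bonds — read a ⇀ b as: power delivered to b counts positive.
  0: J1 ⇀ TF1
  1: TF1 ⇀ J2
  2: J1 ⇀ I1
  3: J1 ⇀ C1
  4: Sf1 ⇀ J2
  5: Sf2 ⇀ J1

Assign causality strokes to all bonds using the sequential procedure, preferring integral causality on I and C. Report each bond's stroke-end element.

#0 |TF1
#1 |J2
#2 |I1
#3 |J1
#4 |Sf1
#5 |Sf2

β4 stroke at Sf1  (Sf1 fixes flow; stroke at Sf1)
β5 stroke at Sf2  (source Sf2 imposes f)
β1 stroke at J2  (1-jn J2 has f-setter on 4)
β0 stroke at TF1  (TF1: transformer flips bond 1)
β2 stroke at I1  (I1: I, integral causality)
β3 stroke at J1  (J1 needs exactly one e-in)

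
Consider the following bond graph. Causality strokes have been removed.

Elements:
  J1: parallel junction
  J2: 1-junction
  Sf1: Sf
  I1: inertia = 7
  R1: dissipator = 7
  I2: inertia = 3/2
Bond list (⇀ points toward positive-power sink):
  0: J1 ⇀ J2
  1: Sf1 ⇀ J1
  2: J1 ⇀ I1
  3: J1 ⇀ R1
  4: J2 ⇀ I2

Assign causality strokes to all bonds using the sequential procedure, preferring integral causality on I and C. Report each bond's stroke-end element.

β1 →Sf1  (Sf1: flow source, stroke at near end)
β2 →I1  (prefer integral on I1)
β4 →I2  (I2: I, integral causality)
β0 →J2  (J2: bond 4 brought flow, rest push out)
β3 →J1  (J1 needs exactly one e-in)

bond 0 stroke at J2
bond 1 stroke at Sf1
bond 2 stroke at I1
bond 3 stroke at J1
bond 4 stroke at I2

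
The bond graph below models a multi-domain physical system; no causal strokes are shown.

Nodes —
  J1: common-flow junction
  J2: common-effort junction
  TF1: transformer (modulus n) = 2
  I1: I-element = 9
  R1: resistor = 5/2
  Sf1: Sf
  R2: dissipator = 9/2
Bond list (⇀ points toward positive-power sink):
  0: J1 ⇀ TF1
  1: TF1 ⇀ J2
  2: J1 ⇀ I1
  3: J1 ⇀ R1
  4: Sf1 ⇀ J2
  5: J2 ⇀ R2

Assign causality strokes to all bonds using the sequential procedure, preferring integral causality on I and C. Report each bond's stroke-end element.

#0 |J1
#1 |TF1
#2 |I1
#3 |J1
#4 |Sf1
#5 |J2

β4 stroke at Sf1  (Sf1 fixes flow; stroke at Sf1)
β2 stroke at I1  (I1 integral (f out))
β0 stroke at J1  (J1 flow already set via bond 2)
β3 stroke at J1  (J1 flow already set via bond 2)
β1 stroke at TF1  (TF TF1: opposite of bond 0)
β5 stroke at J2  (J2 needs exactly one e-in)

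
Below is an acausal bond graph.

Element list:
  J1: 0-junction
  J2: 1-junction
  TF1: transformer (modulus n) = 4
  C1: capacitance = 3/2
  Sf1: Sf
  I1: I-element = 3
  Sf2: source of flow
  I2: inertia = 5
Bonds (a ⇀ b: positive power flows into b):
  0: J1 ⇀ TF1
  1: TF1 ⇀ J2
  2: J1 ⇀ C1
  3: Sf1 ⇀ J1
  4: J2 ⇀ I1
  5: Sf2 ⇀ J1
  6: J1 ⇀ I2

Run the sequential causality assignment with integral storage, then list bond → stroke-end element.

#3 stroke at Sf1  (Sf1 fixes flow; stroke at Sf1)
#5 stroke at Sf2  (Sf2 fixes flow; stroke at Sf2)
#2 stroke at J1  (C1: C, integral causality)
#0 stroke at TF1  (common-e at J1 fixed by 2)
#6 stroke at I2  (J1: bond 2 brought effort, rest push out)
#1 stroke at J2  (TF1 one-in-one-out from 0)
#4 stroke at I1  (only one flow-in slot at J2)

bond 0 |TF1
bond 1 |J2
bond 2 |J1
bond 3 |Sf1
bond 4 |I1
bond 5 |Sf2
bond 6 |I2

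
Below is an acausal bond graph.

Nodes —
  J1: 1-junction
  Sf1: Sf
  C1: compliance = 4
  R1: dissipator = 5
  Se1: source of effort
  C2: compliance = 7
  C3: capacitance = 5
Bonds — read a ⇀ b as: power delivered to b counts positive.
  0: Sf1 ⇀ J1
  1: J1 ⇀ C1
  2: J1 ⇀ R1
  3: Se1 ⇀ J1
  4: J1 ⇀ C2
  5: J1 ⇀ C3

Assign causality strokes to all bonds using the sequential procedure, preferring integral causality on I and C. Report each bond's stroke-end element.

β0 stroke at Sf1
β1 stroke at J1
β2 stroke at J1
β3 stroke at J1
β4 stroke at J1
β5 stroke at J1

β0 stroke→Sf1  (source Sf1 imposes f)
β3 stroke→J1  (Se1: effort source, stroke at far end)
β1 stroke→J1  (J1 flow already set via bond 0)
β2 stroke→J1  (common-f at J1 fixed by 0)
β4 stroke→J1  (common-f at J1 fixed by 0)
β5 stroke→J1  (1-jn J1 has f-setter on 0)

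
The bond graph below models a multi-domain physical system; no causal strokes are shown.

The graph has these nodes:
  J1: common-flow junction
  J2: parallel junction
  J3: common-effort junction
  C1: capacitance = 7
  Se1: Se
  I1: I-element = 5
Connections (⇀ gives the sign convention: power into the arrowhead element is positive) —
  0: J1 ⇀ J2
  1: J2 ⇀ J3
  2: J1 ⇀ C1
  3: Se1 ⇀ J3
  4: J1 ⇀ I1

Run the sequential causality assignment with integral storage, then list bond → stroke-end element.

β0 stroke at J1
β1 stroke at J2
β2 stroke at J1
β3 stroke at J3
β4 stroke at I1

#3 stroke at J3  (Se1: effort source, stroke at far end)
#1 stroke at J2  (J3: bond 3 brought effort, rest push out)
#0 stroke at J1  (J2: bond 1 brought effort, rest push out)
#2 stroke at J1  (C1 outputs effort q/C1)
#4 stroke at I1  (closing 1-jn rule on J1)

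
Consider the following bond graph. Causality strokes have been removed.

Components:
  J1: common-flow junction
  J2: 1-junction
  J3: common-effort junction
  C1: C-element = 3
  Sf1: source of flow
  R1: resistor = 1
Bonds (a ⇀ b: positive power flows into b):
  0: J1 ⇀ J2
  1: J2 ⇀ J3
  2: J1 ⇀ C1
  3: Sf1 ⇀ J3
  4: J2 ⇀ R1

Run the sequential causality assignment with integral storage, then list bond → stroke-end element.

b3 stroke→Sf1  (Sf1 (Sf) sets flow on bond)
b1 stroke→J3  (J3 needs exactly one e-in)
b0 stroke→J2  (J2 flow already set via bond 1)
b4 stroke→J2  (J2: bond 1 brought flow, rest push out)
b2 stroke→J1  (J1: bond 0 brought flow, rest push out)

β0 stroke at J2
β1 stroke at J3
β2 stroke at J1
β3 stroke at Sf1
β4 stroke at J2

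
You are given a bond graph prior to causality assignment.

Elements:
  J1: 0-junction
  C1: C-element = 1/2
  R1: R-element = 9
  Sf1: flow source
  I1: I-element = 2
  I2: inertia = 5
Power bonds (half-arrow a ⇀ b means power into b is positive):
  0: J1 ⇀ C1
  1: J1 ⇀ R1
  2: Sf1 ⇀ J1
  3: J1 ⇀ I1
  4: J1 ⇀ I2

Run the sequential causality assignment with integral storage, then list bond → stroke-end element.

bond 0 →J1
bond 1 →R1
bond 2 →Sf1
bond 3 →I1
bond 4 →I2

β2 →Sf1  (source Sf1 imposes f)
β0 →J1  (prefer integral on C1)
β1 →R1  (common-e at J1 fixed by 0)
β3 →I1  (J1: bond 0 brought effort, rest push out)
β4 →I2  (0-jn J1 has e-setter on 0)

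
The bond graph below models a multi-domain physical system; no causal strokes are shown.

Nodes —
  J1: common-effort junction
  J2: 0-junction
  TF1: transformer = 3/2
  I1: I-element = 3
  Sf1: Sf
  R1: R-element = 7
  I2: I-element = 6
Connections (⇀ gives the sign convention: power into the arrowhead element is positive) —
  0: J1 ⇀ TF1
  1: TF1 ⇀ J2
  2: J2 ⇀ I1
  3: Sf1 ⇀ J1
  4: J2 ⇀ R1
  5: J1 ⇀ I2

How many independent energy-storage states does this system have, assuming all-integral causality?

#3 stroke→Sf1  (Sf1 fixes flow; stroke at Sf1)
#2 stroke→I1  (I1: I, integral causality)
#5 stroke→I2  (I2: I, integral causality)
#0 stroke→J1  (J1 needs exactly one e-in)
#1 stroke→TF1  (through TF1, causality passes straight; one stroke at TF1)
#4 stroke→J2  (closing 0-jn rule on J2)

2  (I1, I2 all integral)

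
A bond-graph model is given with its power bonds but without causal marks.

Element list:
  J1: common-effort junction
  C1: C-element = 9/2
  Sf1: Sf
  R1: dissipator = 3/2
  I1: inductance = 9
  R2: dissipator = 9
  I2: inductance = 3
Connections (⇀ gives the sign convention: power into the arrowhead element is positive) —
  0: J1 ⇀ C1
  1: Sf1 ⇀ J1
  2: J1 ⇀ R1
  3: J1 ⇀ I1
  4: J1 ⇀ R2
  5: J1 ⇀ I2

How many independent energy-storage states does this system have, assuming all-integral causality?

3  (C1, I1, I2 all integral)

b1 |Sf1  (Sf1 (Sf) sets flow on bond)
b0 |J1  (prefer integral on C1)
b2 |R1  (J1 effort already set via bond 0)
b3 |I1  (J1 effort already set via bond 0)
b4 |R2  (J1 effort already set via bond 0)
b5 |I2  (common-e at J1 fixed by 0)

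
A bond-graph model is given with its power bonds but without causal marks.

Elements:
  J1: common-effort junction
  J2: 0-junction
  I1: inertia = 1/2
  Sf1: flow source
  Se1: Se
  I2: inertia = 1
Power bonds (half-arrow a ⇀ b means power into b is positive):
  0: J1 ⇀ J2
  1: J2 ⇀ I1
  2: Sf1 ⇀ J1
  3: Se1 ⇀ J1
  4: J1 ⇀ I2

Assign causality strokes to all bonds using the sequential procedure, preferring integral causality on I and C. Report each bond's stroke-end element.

b2 |Sf1  (source Sf1 imposes f)
b3 |J1  (Se1 fixes effort; stroke away)
b0 |J2  (common-e at J1 fixed by 3)
b4 |I2  (J1: bond 3 brought effort, rest push out)
b1 |I1  (J2 effort already set via bond 0)

#0 stroke at J2
#1 stroke at I1
#2 stroke at Sf1
#3 stroke at J1
#4 stroke at I2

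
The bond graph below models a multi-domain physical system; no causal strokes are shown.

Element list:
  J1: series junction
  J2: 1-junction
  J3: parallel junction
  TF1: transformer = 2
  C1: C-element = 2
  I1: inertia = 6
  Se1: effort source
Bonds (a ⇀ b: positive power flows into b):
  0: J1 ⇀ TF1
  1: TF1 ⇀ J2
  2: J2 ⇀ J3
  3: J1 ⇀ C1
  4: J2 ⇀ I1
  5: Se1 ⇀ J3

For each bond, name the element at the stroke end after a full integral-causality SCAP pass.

#5 |J3  (source Se1 imposes e)
#2 |J2  (J3 effort already set via bond 5)
#3 |J1  (C1: C, integral causality)
#0 |TF1  (only one flow-in slot at J1)
#1 |J2  (TF1: transformer flips bond 0)
#4 |I1  (J2: last free bond brings flow in)

#0 stroke at TF1
#1 stroke at J2
#2 stroke at J2
#3 stroke at J1
#4 stroke at I1
#5 stroke at J3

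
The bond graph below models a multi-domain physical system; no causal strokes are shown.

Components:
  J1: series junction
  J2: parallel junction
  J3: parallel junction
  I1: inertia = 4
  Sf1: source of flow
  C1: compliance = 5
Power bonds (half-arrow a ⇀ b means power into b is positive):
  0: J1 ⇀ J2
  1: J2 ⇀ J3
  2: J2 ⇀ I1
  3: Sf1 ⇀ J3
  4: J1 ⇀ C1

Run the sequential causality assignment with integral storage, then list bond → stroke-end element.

bond 3 |Sf1  (source Sf1 imposes f)
bond 1 |J3  (closing 0-jn rule on J3)
bond 2 |I1  (I1: I, integral causality)
bond 0 |J2  (J2: last free bond brings effort in)
bond 4 |J1  (J1: bond 0 brought flow, rest push out)

b0 →J2
b1 →J3
b2 →I1
b3 →Sf1
b4 →J1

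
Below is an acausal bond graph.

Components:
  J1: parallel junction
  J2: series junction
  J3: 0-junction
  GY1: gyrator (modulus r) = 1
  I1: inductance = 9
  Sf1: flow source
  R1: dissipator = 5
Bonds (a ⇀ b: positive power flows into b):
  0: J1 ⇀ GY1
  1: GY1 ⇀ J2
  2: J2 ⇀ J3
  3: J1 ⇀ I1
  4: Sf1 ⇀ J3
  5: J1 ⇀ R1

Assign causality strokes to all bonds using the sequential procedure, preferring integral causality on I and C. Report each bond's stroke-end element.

b4 stroke→Sf1  (source Sf1 imposes f)
b2 stroke→J3  (closing 0-jn rule on J3)
b1 stroke→J2  (J2 flow already set via bond 2)
b0 stroke→J1  (GY1 both-in/both-out from 1)
b3 stroke→I1  (0-jn J1 has e-setter on 0)
b5 stroke→R1  (J1: bond 0 brought effort, rest push out)

#0 stroke→J1
#1 stroke→J2
#2 stroke→J3
#3 stroke→I1
#4 stroke→Sf1
#5 stroke→R1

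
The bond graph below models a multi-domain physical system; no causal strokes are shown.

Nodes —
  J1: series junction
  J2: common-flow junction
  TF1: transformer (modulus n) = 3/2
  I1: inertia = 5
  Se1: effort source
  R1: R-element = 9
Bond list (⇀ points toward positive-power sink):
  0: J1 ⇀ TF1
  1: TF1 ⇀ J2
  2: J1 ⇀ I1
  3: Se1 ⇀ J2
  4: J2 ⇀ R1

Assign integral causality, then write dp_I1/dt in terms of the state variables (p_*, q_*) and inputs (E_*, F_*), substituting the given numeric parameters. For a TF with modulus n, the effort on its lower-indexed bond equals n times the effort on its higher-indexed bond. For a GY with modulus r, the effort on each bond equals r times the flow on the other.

bond 3 |J2  (source Se1 imposes e)
bond 2 |I1  (I1 outputs flow p/I1)
bond 0 |J1  (J1: bond 2 brought flow, rest push out)
bond 1 |TF1  (through TF1, causality passes straight; one stroke at TF1)
bond 4 |J2  (J2: bond 1 brought flow, rest push out)

dp_I1/dt = 3*E_Se1/2 - 81*p_I1/20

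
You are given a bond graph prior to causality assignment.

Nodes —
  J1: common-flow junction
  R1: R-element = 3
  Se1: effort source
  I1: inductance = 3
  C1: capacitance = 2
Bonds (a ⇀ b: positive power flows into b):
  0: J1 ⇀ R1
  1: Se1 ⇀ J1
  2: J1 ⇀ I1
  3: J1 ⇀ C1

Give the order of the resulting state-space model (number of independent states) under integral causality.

2  (C1, I1 all integral)

bond 1 stroke→J1  (Se1 (Se) sets effort on bond)
bond 2 stroke→I1  (I1 integral (f out))
bond 0 stroke→J1  (J1 flow already set via bond 2)
bond 3 stroke→J1  (common-f at J1 fixed by 2)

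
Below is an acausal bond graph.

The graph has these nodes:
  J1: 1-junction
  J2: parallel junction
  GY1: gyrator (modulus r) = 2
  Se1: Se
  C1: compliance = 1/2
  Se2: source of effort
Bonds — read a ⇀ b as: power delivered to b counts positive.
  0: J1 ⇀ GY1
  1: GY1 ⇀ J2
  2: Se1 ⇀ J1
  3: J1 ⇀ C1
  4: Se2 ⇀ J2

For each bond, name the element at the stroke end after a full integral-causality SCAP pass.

bond 2 stroke at J1  (Se1: effort source, stroke at far end)
bond 4 stroke at J2  (Se2 (Se) sets effort on bond)
bond 1 stroke at GY1  (J2: bond 4 brought effort, rest push out)
bond 0 stroke at GY1  (through GY1, causality inverts; strokes same side of GY1)
bond 3 stroke at J1  (common-f at J1 fixed by 0)

#0 |GY1
#1 |GY1
#2 |J1
#3 |J1
#4 |J2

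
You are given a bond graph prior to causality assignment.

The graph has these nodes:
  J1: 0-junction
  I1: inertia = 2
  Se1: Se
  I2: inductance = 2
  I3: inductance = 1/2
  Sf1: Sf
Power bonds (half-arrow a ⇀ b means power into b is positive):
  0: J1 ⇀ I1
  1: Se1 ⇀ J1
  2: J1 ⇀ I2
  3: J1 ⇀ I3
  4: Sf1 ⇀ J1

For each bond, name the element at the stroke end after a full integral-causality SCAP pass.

#1 →J1  (Se1: effort source, stroke at far end)
#4 →Sf1  (Sf1 fixes flow; stroke at Sf1)
#0 →I1  (J1: bond 1 brought effort, rest push out)
#2 →I2  (J1 effort already set via bond 1)
#3 →I3  (J1 effort already set via bond 1)

#0 stroke at I1
#1 stroke at J1
#2 stroke at I2
#3 stroke at I3
#4 stroke at Sf1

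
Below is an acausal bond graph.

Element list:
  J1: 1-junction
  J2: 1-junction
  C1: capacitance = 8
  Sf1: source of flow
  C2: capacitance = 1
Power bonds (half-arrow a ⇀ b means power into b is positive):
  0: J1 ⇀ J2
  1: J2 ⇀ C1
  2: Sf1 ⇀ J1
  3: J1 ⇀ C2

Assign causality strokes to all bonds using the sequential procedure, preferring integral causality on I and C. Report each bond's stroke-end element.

β2 stroke at Sf1  (Sf1: flow source, stroke at near end)
β0 stroke at J1  (J1: bond 2 brought flow, rest push out)
β3 stroke at J1  (J1 flow already set via bond 2)
β1 stroke at J2  (J2: bond 0 brought flow, rest push out)

#0 stroke→J1
#1 stroke→J2
#2 stroke→Sf1
#3 stroke→J1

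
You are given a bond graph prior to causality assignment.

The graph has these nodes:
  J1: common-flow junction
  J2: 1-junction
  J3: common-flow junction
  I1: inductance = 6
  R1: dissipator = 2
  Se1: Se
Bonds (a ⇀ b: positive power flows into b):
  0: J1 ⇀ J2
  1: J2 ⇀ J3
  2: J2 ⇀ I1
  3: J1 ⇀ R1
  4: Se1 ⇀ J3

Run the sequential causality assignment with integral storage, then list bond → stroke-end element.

b4 stroke→J3  (Se1 (Se) sets effort on bond)
b1 stroke→J2  (only one flow-in slot at J3)
b2 stroke→I1  (I1 outputs flow p/I1)
b0 stroke→J2  (1-jn J2 has f-setter on 2)
b3 stroke→J1  (1-jn J1 has f-setter on 0)

β0 →J2
β1 →J2
β2 →I1
β3 →J1
β4 →J3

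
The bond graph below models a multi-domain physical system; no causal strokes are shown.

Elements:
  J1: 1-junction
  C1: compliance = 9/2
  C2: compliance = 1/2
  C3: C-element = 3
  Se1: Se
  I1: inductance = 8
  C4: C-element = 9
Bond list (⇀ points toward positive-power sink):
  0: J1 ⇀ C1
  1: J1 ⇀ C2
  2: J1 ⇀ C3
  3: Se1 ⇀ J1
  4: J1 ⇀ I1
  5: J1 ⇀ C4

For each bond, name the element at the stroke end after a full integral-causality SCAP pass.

#3 stroke at J1  (source Se1 imposes e)
#0 stroke at J1  (C1: C, integral causality)
#1 stroke at J1  (C2 outputs effort q/C2)
#2 stroke at J1  (prefer integral on C3)
#4 stroke at I1  (prefer integral on I1)
#5 stroke at J1  (J1: bond 4 brought flow, rest push out)

bond 0 |J1
bond 1 |J1
bond 2 |J1
bond 3 |J1
bond 4 |I1
bond 5 |J1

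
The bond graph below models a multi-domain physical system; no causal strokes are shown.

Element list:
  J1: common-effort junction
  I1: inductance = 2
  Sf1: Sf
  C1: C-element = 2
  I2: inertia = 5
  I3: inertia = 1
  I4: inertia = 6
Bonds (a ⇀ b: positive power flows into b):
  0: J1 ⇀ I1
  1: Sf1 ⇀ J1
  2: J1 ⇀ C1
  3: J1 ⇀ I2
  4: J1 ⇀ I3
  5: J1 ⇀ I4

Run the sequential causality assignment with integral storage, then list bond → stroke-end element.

b0 stroke→I1
b1 stroke→Sf1
b2 stroke→J1
b3 stroke→I2
b4 stroke→I3
b5 stroke→I4

b1 →Sf1  (Sf1 fixes flow; stroke at Sf1)
b0 →I1  (I1 integral (f out))
b2 →J1  (prefer integral on C1)
b3 →I2  (common-e at J1 fixed by 2)
b4 →I3  (J1: bond 2 brought effort, rest push out)
b5 →I4  (0-jn J1 has e-setter on 2)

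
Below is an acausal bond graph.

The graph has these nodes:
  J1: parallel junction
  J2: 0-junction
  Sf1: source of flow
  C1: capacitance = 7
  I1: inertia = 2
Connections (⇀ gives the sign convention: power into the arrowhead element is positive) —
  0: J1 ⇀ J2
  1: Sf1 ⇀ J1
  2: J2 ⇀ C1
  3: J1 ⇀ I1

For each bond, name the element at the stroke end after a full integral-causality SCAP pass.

β0 |J1
β1 |Sf1
β2 |J2
β3 |I1

bond 1 stroke at Sf1  (source Sf1 imposes f)
bond 2 stroke at J2  (prefer integral on C1)
bond 0 stroke at J1  (J2: bond 2 brought effort, rest push out)
bond 3 stroke at I1  (J1 effort already set via bond 0)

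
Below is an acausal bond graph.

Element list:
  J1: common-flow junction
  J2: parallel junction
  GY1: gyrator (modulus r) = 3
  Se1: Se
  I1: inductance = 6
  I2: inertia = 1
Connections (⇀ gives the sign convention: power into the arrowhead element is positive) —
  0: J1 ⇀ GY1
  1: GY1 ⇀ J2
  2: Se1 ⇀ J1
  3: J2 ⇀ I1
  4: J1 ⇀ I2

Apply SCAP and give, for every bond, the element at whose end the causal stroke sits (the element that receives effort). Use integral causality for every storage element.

bond 0 stroke at J1
bond 1 stroke at J2
bond 2 stroke at J1
bond 3 stroke at I1
bond 4 stroke at I2

b2 |J1  (Se1 (Se) sets effort on bond)
b3 |I1  (prefer integral on I1)
b1 |J2  (J2 needs exactly one e-in)
b0 |J1  (through GY1, causality inverts; strokes same side of GY1)
b4 |I2  (J1: last free bond brings flow in)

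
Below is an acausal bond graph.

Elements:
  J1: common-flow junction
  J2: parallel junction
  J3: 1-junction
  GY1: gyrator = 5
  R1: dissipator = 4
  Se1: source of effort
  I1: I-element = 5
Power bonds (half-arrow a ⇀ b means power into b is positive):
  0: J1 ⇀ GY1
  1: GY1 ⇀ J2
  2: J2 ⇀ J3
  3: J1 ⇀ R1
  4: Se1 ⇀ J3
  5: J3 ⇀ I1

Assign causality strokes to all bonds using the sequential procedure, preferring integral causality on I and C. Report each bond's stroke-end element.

bond 0 →J1
bond 1 →J2
bond 2 →J3
bond 3 →R1
bond 4 →J3
bond 5 →I1

β4 stroke at J3  (Se1 (Se) sets effort on bond)
β5 stroke at I1  (I1 outputs flow p/I1)
β2 stroke at J3  (J3 flow already set via bond 5)
β1 stroke at J2  (J2: last free bond brings effort in)
β0 stroke at J1  (GY1 both-in/both-out from 1)
β3 stroke at R1  (closing 1-jn rule on J1)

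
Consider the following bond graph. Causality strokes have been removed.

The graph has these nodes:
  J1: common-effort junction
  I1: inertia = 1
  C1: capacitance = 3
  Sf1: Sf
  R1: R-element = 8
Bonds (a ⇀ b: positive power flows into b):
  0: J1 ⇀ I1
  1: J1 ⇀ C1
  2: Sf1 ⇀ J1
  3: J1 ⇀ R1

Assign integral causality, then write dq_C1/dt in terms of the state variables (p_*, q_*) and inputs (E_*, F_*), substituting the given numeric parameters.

dq_C1/dt = F_Sf1 - p_I1 - q_C1/24

#2 →Sf1  (source Sf1 imposes f)
#0 →I1  (I1 integral (f out))
#1 →J1  (C1 integral (e out))
#3 →R1  (common-e at J1 fixed by 1)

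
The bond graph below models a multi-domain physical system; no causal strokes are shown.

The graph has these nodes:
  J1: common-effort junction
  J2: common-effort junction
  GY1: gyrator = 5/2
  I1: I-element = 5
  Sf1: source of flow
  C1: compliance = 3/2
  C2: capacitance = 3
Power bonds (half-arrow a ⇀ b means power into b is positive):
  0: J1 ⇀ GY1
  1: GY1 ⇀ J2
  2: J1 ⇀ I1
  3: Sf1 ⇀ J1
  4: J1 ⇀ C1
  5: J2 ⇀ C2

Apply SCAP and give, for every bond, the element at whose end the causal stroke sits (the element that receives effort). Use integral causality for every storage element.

b0 →GY1
b1 →GY1
b2 →I1
b3 →Sf1
b4 →J1
b5 →J2

#3 |Sf1  (Sf1 fixes flow; stroke at Sf1)
#2 |I1  (I1: I, integral causality)
#4 |J1  (C1 outputs effort q/C1)
#0 |GY1  (J1 effort already set via bond 4)
#1 |GY1  (through GY1, causality inverts; strokes same side of GY1)
#5 |J2  (closing 0-jn rule on J2)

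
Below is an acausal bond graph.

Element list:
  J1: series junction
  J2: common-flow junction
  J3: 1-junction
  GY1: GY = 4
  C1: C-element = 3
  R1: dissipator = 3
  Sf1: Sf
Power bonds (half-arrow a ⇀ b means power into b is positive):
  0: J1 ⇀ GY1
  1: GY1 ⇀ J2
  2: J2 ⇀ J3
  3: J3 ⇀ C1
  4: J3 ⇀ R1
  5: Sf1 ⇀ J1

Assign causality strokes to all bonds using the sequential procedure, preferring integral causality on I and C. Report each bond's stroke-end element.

#0 stroke→J1
#1 stroke→J2
#2 stroke→J3
#3 stroke→J3
#4 stroke→R1
#5 stroke→Sf1

#5 stroke at Sf1  (source Sf1 imposes f)
#0 stroke at J1  (common-f at J1 fixed by 5)
#1 stroke at J2  (GY GY1: same side as bond 0)
#2 stroke at J3  (only one flow-in slot at J2)
#3 stroke at J3  (C1: C, integral causality)
#4 stroke at R1  (J3: last free bond brings flow in)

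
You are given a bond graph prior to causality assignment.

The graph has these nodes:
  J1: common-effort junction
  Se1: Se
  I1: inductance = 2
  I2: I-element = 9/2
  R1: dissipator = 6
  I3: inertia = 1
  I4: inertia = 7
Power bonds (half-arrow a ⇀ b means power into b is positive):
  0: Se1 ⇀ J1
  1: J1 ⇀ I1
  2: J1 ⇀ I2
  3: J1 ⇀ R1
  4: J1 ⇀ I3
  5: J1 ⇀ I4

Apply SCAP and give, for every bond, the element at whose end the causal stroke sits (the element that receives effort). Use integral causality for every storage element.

#0 →J1
#1 →I1
#2 →I2
#3 →R1
#4 →I3
#5 →I4

#0 |J1  (Se1 fixes effort; stroke away)
#1 |I1  (J1 effort already set via bond 0)
#2 |I2  (0-jn J1 has e-setter on 0)
#3 |R1  (J1: bond 0 brought effort, rest push out)
#4 |I3  (0-jn J1 has e-setter on 0)
#5 |I4  (common-e at J1 fixed by 0)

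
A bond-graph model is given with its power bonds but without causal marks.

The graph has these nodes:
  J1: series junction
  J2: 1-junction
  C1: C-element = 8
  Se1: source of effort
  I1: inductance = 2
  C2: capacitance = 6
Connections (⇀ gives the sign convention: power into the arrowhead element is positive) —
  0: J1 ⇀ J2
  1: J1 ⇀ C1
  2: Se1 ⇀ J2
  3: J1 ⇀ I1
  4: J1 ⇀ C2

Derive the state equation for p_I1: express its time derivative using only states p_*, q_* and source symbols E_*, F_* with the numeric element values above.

bond 2 stroke at J2  (Se1: effort source, stroke at far end)
bond 0 stroke at J1  (closing 1-jn rule on J2)
bond 1 stroke at J1  (C1 outputs effort q/C1)
bond 3 stroke at I1  (I1 integral (f out))
bond 4 stroke at J1  (J1 flow already set via bond 3)

dp_I1/dt = E_Se1 - q_C1/8 - q_C2/6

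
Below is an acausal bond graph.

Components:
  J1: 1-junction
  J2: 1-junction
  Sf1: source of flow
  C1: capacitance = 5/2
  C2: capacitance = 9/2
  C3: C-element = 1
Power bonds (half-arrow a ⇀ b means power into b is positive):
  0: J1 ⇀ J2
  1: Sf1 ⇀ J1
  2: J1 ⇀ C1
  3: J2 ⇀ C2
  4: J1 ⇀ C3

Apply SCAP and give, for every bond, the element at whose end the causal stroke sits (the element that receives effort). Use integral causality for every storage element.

β0 |J1
β1 |Sf1
β2 |J1
β3 |J2
β4 |J1

#1 stroke→Sf1  (Sf1 (Sf) sets flow on bond)
#0 stroke→J1  (J1 flow already set via bond 1)
#2 stroke→J1  (1-jn J1 has f-setter on 1)
#4 stroke→J1  (1-jn J1 has f-setter on 1)
#3 stroke→J2  (common-f at J2 fixed by 0)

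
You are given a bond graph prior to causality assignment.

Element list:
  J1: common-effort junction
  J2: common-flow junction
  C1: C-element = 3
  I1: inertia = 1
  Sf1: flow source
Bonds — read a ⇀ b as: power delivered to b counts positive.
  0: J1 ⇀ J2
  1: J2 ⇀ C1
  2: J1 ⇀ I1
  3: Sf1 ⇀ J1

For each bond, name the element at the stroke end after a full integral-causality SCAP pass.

bond 0 stroke→J1
bond 1 stroke→J2
bond 2 stroke→I1
bond 3 stroke→Sf1

bond 3 stroke at Sf1  (Sf1: flow source, stroke at near end)
bond 1 stroke at J2  (C1: C, integral causality)
bond 0 stroke at J1  (J2 needs exactly one f-in)
bond 2 stroke at I1  (common-e at J1 fixed by 0)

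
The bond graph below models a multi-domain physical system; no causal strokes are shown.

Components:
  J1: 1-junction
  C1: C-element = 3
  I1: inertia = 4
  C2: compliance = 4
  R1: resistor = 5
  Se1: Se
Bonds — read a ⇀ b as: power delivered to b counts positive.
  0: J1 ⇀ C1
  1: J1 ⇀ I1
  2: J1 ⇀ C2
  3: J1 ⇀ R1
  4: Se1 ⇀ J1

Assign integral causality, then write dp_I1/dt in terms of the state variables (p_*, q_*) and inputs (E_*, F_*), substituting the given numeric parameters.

dp_I1/dt = E_Se1 - 5*p_I1/4 - q_C1/3 - q_C2/4

b4 |J1  (source Se1 imposes e)
b0 |J1  (C1: C, integral causality)
b1 |I1  (I1 outputs flow p/I1)
b2 |J1  (1-jn J1 has f-setter on 1)
b3 |J1  (J1 flow already set via bond 1)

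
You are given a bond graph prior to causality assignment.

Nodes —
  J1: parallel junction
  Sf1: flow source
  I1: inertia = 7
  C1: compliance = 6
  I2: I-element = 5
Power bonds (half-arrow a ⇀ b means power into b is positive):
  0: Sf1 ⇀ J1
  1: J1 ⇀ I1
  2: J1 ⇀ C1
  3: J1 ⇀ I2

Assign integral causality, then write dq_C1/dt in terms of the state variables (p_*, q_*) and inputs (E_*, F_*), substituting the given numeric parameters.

dq_C1/dt = F_Sf1 - p_I1/7 - p_I2/5

bond 0 |Sf1  (Sf1 fixes flow; stroke at Sf1)
bond 1 |I1  (I1: I, integral causality)
bond 2 |J1  (C1 integral (e out))
bond 3 |I2  (J1 effort already set via bond 2)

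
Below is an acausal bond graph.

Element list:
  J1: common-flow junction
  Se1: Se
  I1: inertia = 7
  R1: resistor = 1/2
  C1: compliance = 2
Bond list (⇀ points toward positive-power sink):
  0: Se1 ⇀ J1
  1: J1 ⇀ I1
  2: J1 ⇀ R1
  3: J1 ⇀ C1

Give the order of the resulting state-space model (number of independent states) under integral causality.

β0 |J1  (Se1: effort source, stroke at far end)
β1 |I1  (I1 outputs flow p/I1)
β2 |J1  (J1 flow already set via bond 1)
β3 |J1  (common-f at J1 fixed by 1)

2  (C1, I1 all integral)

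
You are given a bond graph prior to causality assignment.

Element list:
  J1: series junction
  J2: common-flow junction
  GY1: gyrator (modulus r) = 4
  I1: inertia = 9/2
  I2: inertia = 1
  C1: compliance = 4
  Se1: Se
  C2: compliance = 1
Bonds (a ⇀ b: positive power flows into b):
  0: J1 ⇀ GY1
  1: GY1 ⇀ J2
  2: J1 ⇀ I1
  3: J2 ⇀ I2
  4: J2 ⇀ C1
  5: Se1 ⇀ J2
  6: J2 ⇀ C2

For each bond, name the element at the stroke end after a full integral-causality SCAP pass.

bond 0 →J1
bond 1 →J2
bond 2 →I1
bond 3 →I2
bond 4 →J2
bond 5 →J2
bond 6 →J2

b5 stroke at J2  (Se1 fixes effort; stroke away)
b2 stroke at I1  (prefer integral on I1)
b0 stroke at J1  (common-f at J1 fixed by 2)
b1 stroke at J2  (through GY1, causality inverts; strokes same side of GY1)
b3 stroke at I2  (I2: I, integral causality)
b4 stroke at J2  (common-f at J2 fixed by 3)
b6 stroke at J2  (J2 flow already set via bond 3)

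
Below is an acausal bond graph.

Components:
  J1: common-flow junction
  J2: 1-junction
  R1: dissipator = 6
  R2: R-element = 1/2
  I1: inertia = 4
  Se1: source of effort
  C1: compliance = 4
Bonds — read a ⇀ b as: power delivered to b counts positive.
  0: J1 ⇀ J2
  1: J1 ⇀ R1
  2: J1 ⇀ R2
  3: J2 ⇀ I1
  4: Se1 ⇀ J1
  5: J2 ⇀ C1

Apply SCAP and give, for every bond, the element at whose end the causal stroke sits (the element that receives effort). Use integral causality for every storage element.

b0 |J2
b1 |J1
b2 |J1
b3 |I1
b4 |J1
b5 |J2

#4 |J1  (Se1 (Se) sets effort on bond)
#3 |I1  (I1 outputs flow p/I1)
#0 |J2  (common-f at J2 fixed by 3)
#5 |J2  (1-jn J2 has f-setter on 3)
#1 |J1  (J1: bond 0 brought flow, rest push out)
#2 |J1  (J1: bond 0 brought flow, rest push out)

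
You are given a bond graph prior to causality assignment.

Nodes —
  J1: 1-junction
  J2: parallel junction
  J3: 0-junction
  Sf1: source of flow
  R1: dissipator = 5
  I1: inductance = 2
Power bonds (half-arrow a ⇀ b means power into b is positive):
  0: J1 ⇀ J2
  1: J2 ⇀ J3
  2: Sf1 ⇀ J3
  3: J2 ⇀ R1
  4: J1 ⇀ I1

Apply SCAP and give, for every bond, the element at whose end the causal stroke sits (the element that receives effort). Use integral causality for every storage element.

#0 |J1
#1 |J3
#2 |Sf1
#3 |J2
#4 |I1

#2 →Sf1  (Sf1 fixes flow; stroke at Sf1)
#1 →J3  (J3: last free bond brings effort in)
#4 →I1  (I1: I, integral causality)
#0 →J1  (common-f at J1 fixed by 4)
#3 →J2  (closing 0-jn rule on J2)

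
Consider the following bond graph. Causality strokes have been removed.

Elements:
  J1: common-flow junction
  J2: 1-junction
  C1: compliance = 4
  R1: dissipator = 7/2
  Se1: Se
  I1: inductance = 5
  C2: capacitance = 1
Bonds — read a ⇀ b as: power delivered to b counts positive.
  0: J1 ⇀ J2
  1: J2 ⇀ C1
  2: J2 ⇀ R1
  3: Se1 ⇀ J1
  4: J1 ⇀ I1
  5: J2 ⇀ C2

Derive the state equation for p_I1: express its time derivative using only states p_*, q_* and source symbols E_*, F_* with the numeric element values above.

#3 stroke→J1  (Se1 (Se) sets effort on bond)
#1 stroke→J2  (prefer integral on C1)
#4 stroke→I1  (prefer integral on I1)
#0 stroke→J1  (J1: bond 4 brought flow, rest push out)
#2 stroke→J2  (1-jn J2 has f-setter on 0)
#5 stroke→J2  (J2: bond 0 brought flow, rest push out)

dp_I1/dt = E_Se1 - 7*p_I1/10 - q_C1/4 - q_C2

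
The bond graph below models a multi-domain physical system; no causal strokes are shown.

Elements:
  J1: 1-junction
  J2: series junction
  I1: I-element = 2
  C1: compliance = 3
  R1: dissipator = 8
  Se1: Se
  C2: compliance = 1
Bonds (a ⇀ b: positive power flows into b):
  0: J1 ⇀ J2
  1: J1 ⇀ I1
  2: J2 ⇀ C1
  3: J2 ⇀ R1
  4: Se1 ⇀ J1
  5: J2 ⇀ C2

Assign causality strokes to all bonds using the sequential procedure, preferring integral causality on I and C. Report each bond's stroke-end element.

β4 →J1  (Se1 (Se) sets effort on bond)
β1 →I1  (I1 outputs flow p/I1)
β0 →J1  (J1: bond 1 brought flow, rest push out)
β2 →J2  (1-jn J2 has f-setter on 0)
β3 →J2  (J2 flow already set via bond 0)
β5 →J2  (common-f at J2 fixed by 0)

bond 0 |J1
bond 1 |I1
bond 2 |J2
bond 3 |J2
bond 4 |J1
bond 5 |J2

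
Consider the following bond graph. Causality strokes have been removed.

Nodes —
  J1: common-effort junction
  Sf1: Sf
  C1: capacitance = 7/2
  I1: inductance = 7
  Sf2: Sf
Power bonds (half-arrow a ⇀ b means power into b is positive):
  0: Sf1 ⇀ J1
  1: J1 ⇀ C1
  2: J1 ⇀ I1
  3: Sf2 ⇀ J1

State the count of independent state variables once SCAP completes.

b0 stroke→Sf1  (Sf1 fixes flow; stroke at Sf1)
b3 stroke→Sf2  (Sf2 (Sf) sets flow on bond)
b1 stroke→J1  (C1: C, integral causality)
b2 stroke→I1  (common-e at J1 fixed by 1)

2  (C1, I1 all integral)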